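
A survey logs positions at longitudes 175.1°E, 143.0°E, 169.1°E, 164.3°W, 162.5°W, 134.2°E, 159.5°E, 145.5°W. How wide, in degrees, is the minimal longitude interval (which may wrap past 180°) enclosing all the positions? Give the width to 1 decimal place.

80.3°

Sort the longitudes: -164.3°, -162.5°, -145.5°, +134.2°, +143.0°, +159.5°, +169.1°, +175.1°.
Eastward gaps between consecutive values (wrapping around): 1.8°, 17.0°, 279.7°, 8.8°, 16.5°, 9.6°, 6.0°, 20.6°.
Largest gap = 279.7° ⇒ minimal covering band is its complement: 360° − 279.7° = 80.3°.
Band runs from +134.2° eastward to -145.5°, crossing the antimeridian.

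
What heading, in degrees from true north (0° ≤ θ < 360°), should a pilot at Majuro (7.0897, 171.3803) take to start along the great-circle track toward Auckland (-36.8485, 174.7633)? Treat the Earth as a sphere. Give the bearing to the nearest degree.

Δλ = 174.7633 − 171.3803 = 3.3830°.
θ = atan2( sin Δλ · cos φ₂ , cos φ₁ · sin φ₂ − sin φ₁ · cos φ₂ · cos Δλ )
  = atan2(0.04722, -0.69371) = 176.106° → normalised to [0°, 360°): 176.106°.

176°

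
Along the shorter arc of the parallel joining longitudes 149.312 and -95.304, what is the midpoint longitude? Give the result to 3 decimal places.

Signed shortest Δλ from +149.312° to -95.304° is +115.384°.
Midpoint longitude = +149.312° + (+115.384°)/2 = +149.312° + 57.692° = +207.004°.
Normalise into (−180°, 180°]: -152.996°.
(The naïve average (+149.312 + -95.304)/2 = 27.004° is on the wrong side of the globe.)

-152.996°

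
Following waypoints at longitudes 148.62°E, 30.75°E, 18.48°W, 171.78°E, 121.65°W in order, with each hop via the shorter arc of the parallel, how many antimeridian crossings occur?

2

Leg 1: +148.62° → +30.75°, shortest Δλ = -117.87° (west) — does not cross 180°.
Leg 2: +30.75° → -18.48°, shortest Δλ = -49.23° (west) — does not cross 180°.
Leg 3: -18.48° → +171.78°, shortest Δλ = -169.74° (west) — crosses 180°.
Leg 4: +171.78° → -121.65°, shortest Δλ = 66.57° (east) — crosses 180°.
Total crossings: 2.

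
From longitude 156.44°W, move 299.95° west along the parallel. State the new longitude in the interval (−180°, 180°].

96.39°W

Start at -156.44°; shift −299.95° → -456.39°.
-456.39° lies outside (−180°, 180°]; add 360° → -96.39°.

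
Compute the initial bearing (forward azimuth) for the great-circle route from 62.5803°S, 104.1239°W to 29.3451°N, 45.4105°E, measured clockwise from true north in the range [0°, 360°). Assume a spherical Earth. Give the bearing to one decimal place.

135.0°

Δλ = 45.4105 − -104.1239 = 149.5344°.
θ = atan2( sin Δλ · cos φ₂ , cos φ₁ · sin φ₂ − sin φ₁ · cos φ₂ · cos Δλ )
  = atan2(0.44196, -0.44125) = 134.954° → normalised to [0°, 360°): 134.954°.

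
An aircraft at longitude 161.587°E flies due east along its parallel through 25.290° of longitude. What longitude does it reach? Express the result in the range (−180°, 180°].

173.123°W

Start at +161.587°; shift +25.290° → +186.877°.
+186.877° lies outside (−180°, 180°]; subtract 360° → -173.123°.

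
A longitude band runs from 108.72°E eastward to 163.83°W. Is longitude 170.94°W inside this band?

Yes

Band width going east from +108.72° to -163.83°: ((-163.83 − 108.72) mod 360) = 87.45°.
Offset of -170.94° east of the west edge: ((-170.94 − 108.72) mod 360) = 80.34°.
80.34° ≤ 87.45° ⇒ inside.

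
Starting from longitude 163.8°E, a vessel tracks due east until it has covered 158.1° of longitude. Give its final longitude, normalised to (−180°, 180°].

Start at +163.8°; shift +158.1° → +321.9°.
+321.9° lies outside (−180°, 180°]; subtract 360° → -38.1°.

38.1°W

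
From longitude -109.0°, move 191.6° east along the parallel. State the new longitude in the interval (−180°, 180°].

+82.6°

Start at -109.0°; shift +191.6° → +82.6°.
+82.6° already lies in (−180°, 180°].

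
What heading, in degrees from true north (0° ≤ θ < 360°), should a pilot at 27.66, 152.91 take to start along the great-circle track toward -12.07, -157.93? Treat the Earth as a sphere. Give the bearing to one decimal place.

Δλ = -157.93 − 152.91 = -310.84°; wrapped into (−180°, 180°]: 49.16°.
θ = atan2( sin Δλ · cos φ₂ , cos φ₁ · sin φ₂ − sin φ₁ · cos φ₂ · cos Δλ )
  = atan2(0.73981, -0.48208) = 123.089° → normalised to [0°, 360°): 123.089°.

123.1°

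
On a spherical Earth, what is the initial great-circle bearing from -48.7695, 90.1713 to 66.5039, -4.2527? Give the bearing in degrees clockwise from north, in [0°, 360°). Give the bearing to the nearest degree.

326°

Δλ = -4.2527 − 90.1713 = -94.4240°.
θ = atan2( sin Δλ · cos φ₂ , cos φ₁ · sin φ₂ − sin φ₁ · cos φ₂ · cos Δλ )
  = atan2(-0.39750, 0.58131) = -34.364° → normalised to [0°, 360°): 325.636°.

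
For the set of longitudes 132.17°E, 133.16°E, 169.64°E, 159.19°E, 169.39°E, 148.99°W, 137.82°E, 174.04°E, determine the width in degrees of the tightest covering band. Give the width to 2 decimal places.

78.84°

Sort the longitudes: -148.99°, +132.17°, +133.16°, +137.82°, +159.19°, +169.39°, +169.64°, +174.04°.
Eastward gaps between consecutive values (wrapping around): 281.16°, 0.99°, 4.66°, 21.37°, 10.20°, 0.25°, 4.40°, 36.97°.
Largest gap = 281.16° ⇒ minimal covering band is its complement: 360° − 281.16° = 78.84°.
Band runs from +132.17° eastward to -148.99°, crossing the antimeridian.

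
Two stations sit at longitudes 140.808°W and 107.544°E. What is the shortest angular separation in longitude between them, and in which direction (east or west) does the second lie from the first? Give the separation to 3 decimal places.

Raw difference: 107.544 − -140.808 = 248.352°.
Normalise into (−180°, 180°]: 248.352° − 360° = -111.648°.
Negative ⇒ the second point lies to the west; separation 111.648°.

111.648° west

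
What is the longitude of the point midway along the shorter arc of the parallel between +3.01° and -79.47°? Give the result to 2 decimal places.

Signed shortest Δλ from +3.01° to -79.47° is -82.48°.
Midpoint longitude = +3.01° + (-82.48°)/2 = +3.01° − 41.24° = -38.23°.

-38.23°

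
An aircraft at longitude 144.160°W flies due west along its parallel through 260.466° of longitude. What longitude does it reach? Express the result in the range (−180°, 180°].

Start at -144.160°; shift −260.466° → -404.626°.
-404.626° lies outside (−180°, 180°]; add 360° → -44.626°.

44.626°W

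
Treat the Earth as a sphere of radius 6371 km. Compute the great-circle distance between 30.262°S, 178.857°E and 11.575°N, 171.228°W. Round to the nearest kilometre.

4772 km

Δλ = -171.228 − 178.857 = -350.085°; wrapped into (−180°, 180°]: 9.915°.
Δφ = 11.575 − -30.262 = 41.837°.
a = sin²(Δφ/2) + cos φ₁ · cos φ₂ · sin²(Δλ/2) = 0.133796.
c = 2·atan2(√a, √(1−a)) = 0.74895 rad → d = 6371·c ≈ 4771.53 km.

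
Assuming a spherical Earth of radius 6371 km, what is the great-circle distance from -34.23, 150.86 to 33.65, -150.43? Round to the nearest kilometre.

Δλ = -150.43 − 150.86 = -301.29°; wrapped into (−180°, 180°]: 58.71°.
Δφ = 33.65 − -34.23 = 67.88°.
a = sin²(Δφ/2) + cos φ₁ · cos φ₂ · sin²(Δλ/2) = 0.477123.
c = 2·atan2(√a, √(1−a)) = 1.52503 rad → d = 6371·c ≈ 9715.94 km.

9716 km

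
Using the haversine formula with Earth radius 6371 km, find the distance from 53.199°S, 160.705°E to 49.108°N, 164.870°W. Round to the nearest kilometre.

Δλ = -164.870 − 160.705 = -325.575°; wrapped into (−180°, 180°]: 34.425°.
Δφ = 49.108 − -53.199 = 102.307°.
a = sin²(Δφ/2) + cos φ₁ · cos φ₂ · sin²(Δλ/2) = 0.640914.
c = 2·atan2(√a, √(1−a)) = 1.85650 rad → d = 6371·c ≈ 11827.73 km.

11828 km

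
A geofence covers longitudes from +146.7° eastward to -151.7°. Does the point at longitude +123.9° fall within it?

Band width going east from +146.7° to -151.7°: ((-151.7 − 146.7) mod 360) = 61.6°.
Offset of +123.9° east of the west edge: ((123.9 − 146.7) mod 360) = 337.2°.
337.2° > 61.6° ⇒ outside.

No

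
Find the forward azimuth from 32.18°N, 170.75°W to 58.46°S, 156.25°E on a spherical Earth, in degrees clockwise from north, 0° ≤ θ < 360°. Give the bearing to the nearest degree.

197°

Δλ = 156.25 − -170.75 = 327.00°; wrapped into (−180°, 180°]: -33.00°.
θ = atan2( sin Δλ · cos φ₂ , cos φ₁ · sin φ₂ − sin φ₁ · cos φ₂ · cos Δλ )
  = atan2(-0.28490, -0.95499) = -163.389° → normalised to [0°, 360°): 196.611°.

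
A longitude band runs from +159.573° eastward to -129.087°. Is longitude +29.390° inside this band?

Band width going east from +159.573° to -129.087°: ((-129.087 − 159.573) mod 360) = 71.340°.
Offset of +29.390° east of the west edge: ((29.390 − 159.573) mod 360) = 229.817°.
229.817° > 71.340° ⇒ outside.

No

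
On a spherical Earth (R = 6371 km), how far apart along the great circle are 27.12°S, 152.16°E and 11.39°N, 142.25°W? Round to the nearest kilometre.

Δλ = -142.25 − 152.16 = -294.41°; wrapped into (−180°, 180°]: 65.59°.
Δφ = 11.39 − -27.12 = 38.51°.
a = sin²(Δφ/2) + cos φ₁ · cos φ₂ · sin²(Δλ/2) = 0.364721.
c = 2·atan2(√a, √(1−a)) = 1.29682 rad → d = 6371·c ≈ 8262.07 km.

8262 km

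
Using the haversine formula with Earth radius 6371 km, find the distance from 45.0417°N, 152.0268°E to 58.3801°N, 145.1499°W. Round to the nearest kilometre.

4391 km

Δλ = -145.1499 − 152.0268 = -297.1767°; wrapped into (−180°, 180°]: 62.8233°.
Δφ = 58.3801 − 45.0417 = 13.3384°.
a = sin²(Δφ/2) + cos φ₁ · cos φ₂ · sin²(Δλ/2) = 0.114115.
c = 2·atan2(√a, √(1−a)) = 0.68918 rad → d = 6371·c ≈ 4390.74 km.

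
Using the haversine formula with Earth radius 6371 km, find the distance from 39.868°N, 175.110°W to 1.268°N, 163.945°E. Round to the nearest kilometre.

4786 km

Δλ = 163.945 − -175.110 = 339.055°; wrapped into (−180°, 180°]: -20.945°.
Δφ = 1.268 − 39.868 = -38.600°.
a = sin²(Δφ/2) + cos φ₁ · cos φ₂ · sin²(Δλ/2) = 0.134591.
c = 2·atan2(√a, √(1−a)) = 0.75128 rad → d = 6371·c ≈ 4786.38 km.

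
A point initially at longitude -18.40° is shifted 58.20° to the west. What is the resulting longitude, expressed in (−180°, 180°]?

Start at -18.40°; shift −58.20° → -76.60°.
-76.60° already lies in (−180°, 180°].

-76.60°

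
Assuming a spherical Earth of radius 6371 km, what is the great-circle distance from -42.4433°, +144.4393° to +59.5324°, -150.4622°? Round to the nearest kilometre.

12798 km

Δλ = -150.4622 − 144.4393 = -294.9015°; wrapped into (−180°, 180°]: 65.0985°.
Δφ = 59.5324 − -42.4433 = 101.9757°.
a = sin²(Δφ/2) + cos φ₁ · cos φ₂ · sin²(Δλ/2) = 0.712061.
c = 2·atan2(√a, √(1−a)) = 2.00879 rad → d = 6371·c ≈ 12797.99 km.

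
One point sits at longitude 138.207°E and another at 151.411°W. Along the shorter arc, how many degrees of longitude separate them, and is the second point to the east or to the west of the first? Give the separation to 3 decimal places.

Raw difference: -151.411 − 138.207 = -289.618°.
Normalise into (−180°, 180°]: -289.618° + 360° = 70.382°.
Positive ⇒ the second point lies to the east; separation 70.382°.

70.382° east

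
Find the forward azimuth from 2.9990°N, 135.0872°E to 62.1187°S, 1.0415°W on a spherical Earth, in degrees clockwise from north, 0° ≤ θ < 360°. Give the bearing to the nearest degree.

Δλ = -1.0415 − 135.0872 = -136.1287°.
θ = atan2( sin Δλ · cos φ₂ , cos φ₁ · sin φ₂ − sin φ₁ · cos φ₂ · cos Δλ )
  = atan2(-0.32409, -0.86507) = -159.462° → normalised to [0°, 360°): 200.538°.

201°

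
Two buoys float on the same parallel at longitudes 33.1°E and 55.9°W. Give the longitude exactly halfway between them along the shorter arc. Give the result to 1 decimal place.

11.4°W

Signed shortest Δλ from +33.1° to -55.9° is -89.0°.
Midpoint longitude = +33.1° + (-89.0°)/2 = +33.1° − 44.5° = -11.4°.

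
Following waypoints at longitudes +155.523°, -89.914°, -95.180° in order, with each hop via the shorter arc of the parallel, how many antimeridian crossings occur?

Leg 1: +155.523° → -89.914°, shortest Δλ = 114.563° (east) — crosses 180°.
Leg 2: -89.914° → -95.180°, shortest Δλ = -5.266° (west) — does not cross 180°.
Total crossings: 1.

1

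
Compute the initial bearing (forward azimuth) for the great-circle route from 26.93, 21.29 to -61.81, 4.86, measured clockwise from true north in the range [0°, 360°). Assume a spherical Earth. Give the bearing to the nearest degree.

188°

Δλ = 4.86 − 21.29 = -16.43°.
θ = atan2( sin Δλ · cos φ₂ , cos φ₁ · sin φ₂ − sin φ₁ · cos φ₂ · cos Δλ )
  = atan2(-0.13361, -0.99102) = -172.321° → normalised to [0°, 360°): 187.679°.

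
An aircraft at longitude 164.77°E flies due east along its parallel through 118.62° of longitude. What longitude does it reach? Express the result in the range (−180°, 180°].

76.61°W

Start at +164.77°; shift +118.62° → +283.39°.
+283.39° lies outside (−180°, 180°]; subtract 360° → -76.61°.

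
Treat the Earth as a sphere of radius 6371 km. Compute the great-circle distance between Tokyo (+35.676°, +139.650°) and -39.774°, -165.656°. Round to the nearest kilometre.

10086 km

Δλ = -165.656 − 139.650 = -305.306°; wrapped into (−180°, 180°]: 54.694°.
Δφ = -39.774 − 35.676 = -75.450°.
a = sin²(Δφ/2) + cos φ₁ · cos φ₂ · sin²(Δλ/2) = 0.506140.
c = 2·atan2(√a, √(1−a)) = 1.58308 rad → d = 6371·c ≈ 10085.78 km.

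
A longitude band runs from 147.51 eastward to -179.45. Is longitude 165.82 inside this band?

Yes

Band width going east from +147.51° to -179.45°: ((-179.45 − 147.51) mod 360) = 33.04°.
Offset of +165.82° east of the west edge: ((165.82 − 147.51) mod 360) = 18.31°.
18.31° ≤ 33.04° ⇒ inside.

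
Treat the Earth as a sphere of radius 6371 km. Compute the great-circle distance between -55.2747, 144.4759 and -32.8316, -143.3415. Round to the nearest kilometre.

5971 km

Δλ = -143.3415 − 144.4759 = -287.8174°; wrapped into (−180°, 180°]: 72.1826°.
Δφ = -32.8316 − -55.2747 = 22.4431°.
a = sin²(Δφ/2) + cos φ₁ · cos φ₂ · sin²(Δλ/2) = 0.203966.
c = 2·atan2(√a, √(1−a)) = 0.93717 rad → d = 6371·c ≈ 5970.74 km.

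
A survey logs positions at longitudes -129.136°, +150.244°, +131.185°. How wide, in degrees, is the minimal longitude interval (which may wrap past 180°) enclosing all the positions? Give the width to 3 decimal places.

99.679°

Sort the longitudes: -129.136°, +131.185°, +150.244°.
Eastward gaps between consecutive values (wrapping around): 260.321°, 19.059°, 80.620°.
Largest gap = 260.321° ⇒ minimal covering band is its complement: 360° − 260.321° = 99.679°.
Band runs from +131.185° eastward to -129.136°, crossing the antimeridian.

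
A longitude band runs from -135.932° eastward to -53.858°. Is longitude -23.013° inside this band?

Band width going east from -135.932° to -53.858°: ((-53.858 − -135.932) mod 360) = 82.074°.
Offset of -23.013° east of the west edge: ((-23.013 − -135.932) mod 360) = 112.919°.
112.919° > 82.074° ⇒ outside.

No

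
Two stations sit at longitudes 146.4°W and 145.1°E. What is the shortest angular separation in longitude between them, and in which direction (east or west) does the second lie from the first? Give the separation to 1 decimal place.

68.5° west

Raw difference: 145.1 − -146.4 = 291.5°.
Normalise into (−180°, 180°]: 291.5° − 360° = -68.5°.
Negative ⇒ the second point lies to the west; separation 68.5°.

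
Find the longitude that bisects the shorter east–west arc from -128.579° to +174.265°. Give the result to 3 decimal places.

Signed shortest Δλ from -128.579° to +174.265° is -57.156°.
Midpoint longitude = -128.579° + (-57.156°)/2 = -128.579° − 28.578° = -157.157°.
(The naïve average (-128.579 + +174.265)/2 = 22.843° is on the wrong side of the globe.)

-157.157°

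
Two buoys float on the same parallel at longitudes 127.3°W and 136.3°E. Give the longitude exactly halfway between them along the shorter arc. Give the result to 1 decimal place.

Signed shortest Δλ from -127.3° to +136.3° is -96.4°.
Midpoint longitude = -127.3° + (-96.4°)/2 = -127.3° − 48.2° = -175.5°.
(The naïve average (-127.3 + +136.3)/2 = 4.5° is on the wrong side of the globe.)

175.5°W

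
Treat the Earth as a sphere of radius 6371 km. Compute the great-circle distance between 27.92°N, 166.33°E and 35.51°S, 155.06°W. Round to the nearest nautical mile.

4391 nmi

Δλ = -155.06 − 166.33 = -321.39°; wrapped into (−180°, 180°]: 38.61°.
Δφ = -35.51 − 27.92 = -63.43°.
a = sin²(Δφ/2) + cos φ₁ · cos φ₂ · sin²(Δλ/2) = 0.354966.
c = 2·atan2(√a, √(1−a)) = 1.27650 rad → d = 6371·c ≈ 8132.57 km ≈ 4391.24 nmi.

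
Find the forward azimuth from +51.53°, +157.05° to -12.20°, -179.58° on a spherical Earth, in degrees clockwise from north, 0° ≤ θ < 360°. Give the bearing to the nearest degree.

155°

Δλ = -179.58 − 157.05 = -336.63°; wrapped into (−180°, 180°]: 23.37°.
θ = atan2( sin Δλ · cos φ₂ , cos φ₁ · sin φ₂ − sin φ₁ · cos φ₂ · cos Δλ )
  = atan2(0.38771, -0.83394) = 155.066° → normalised to [0°, 360°): 155.066°.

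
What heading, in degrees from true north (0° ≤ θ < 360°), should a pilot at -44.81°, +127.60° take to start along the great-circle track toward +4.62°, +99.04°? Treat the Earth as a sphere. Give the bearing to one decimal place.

324.7°

Δλ = 99.04 − 127.60 = -28.56°.
θ = atan2( sin Δλ · cos φ₂ , cos φ₁ · sin φ₂ − sin φ₁ · cos φ₂ · cos Δλ )
  = atan2(-0.47653, 0.67413) = -35.255° → normalised to [0°, 360°): 324.745°.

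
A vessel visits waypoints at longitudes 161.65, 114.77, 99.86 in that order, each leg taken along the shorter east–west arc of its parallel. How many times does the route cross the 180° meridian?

Leg 1: +161.65° → +114.77°, shortest Δλ = -46.88° (west) — does not cross 180°.
Leg 2: +114.77° → +99.86°, shortest Δλ = -14.91° (west) — does not cross 180°.
Total crossings: 0.

0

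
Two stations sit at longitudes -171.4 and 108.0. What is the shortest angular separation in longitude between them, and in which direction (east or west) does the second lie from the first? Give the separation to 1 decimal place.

Raw difference: 108.0 − -171.4 = 279.4°.
Normalise into (−180°, 180°]: 279.4° − 360° = -80.6°.
Negative ⇒ the second point lies to the west; separation 80.6°.

80.6° west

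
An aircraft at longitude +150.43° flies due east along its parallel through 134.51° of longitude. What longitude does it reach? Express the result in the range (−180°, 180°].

-75.06°

Start at +150.43°; shift +134.51° → +284.94°.
+284.94° lies outside (−180°, 180°]; subtract 360° → -75.06°.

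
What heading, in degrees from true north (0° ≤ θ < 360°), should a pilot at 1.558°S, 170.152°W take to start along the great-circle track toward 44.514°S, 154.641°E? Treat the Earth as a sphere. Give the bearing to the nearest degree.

Δλ = 154.641 − -170.152 = 324.793°; wrapped into (−180°, 180°]: -35.207°.
θ = atan2( sin Δλ · cos φ₂ , cos φ₁ · sin φ₂ − sin φ₁ · cos φ₂ · cos Δλ )
  = atan2(-0.41111, -0.68498) = -149.029° → normalised to [0°, 360°): 210.971°.

211°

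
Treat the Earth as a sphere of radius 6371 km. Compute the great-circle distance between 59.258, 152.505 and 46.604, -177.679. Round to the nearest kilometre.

Δλ = -177.679 − 152.505 = -330.184°; wrapped into (−180°, 180°]: 29.816°.
Δφ = 46.604 − 59.258 = -12.654°.
a = sin²(Δφ/2) + cos φ₁ · cos φ₂ · sin²(Δλ/2) = 0.035389.
c = 2·atan2(√a, √(1−a)) = 0.37849 rad → d = 6371·c ≈ 2411.39 km.

2411 km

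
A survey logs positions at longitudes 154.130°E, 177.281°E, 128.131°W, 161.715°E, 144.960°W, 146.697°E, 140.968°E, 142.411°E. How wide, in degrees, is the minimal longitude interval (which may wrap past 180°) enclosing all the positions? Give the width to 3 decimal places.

Sort the longitudes: -144.960°, -128.131°, +140.968°, +142.411°, +146.697°, +154.130°, +161.715°, +177.281°.
Eastward gaps between consecutive values (wrapping around): 16.829°, 269.099°, 1.443°, 4.286°, 7.433°, 7.585°, 15.566°, 37.759°.
Largest gap = 269.099° ⇒ minimal covering band is its complement: 360° − 269.099° = 90.901°.
Band runs from +140.968° eastward to -128.131°, crossing the antimeridian.

90.901°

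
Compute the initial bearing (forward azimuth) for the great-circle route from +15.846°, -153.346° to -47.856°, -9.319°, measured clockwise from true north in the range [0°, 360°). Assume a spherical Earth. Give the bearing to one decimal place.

145.1°

Δλ = -9.319 − -153.346 = 144.027°.
θ = atan2( sin Δλ · cos φ₂ , cos φ₁ · sin φ₂ − sin φ₁ · cos φ₂ · cos Δλ )
  = atan2(0.39415, -0.56501) = 145.101° → normalised to [0°, 360°): 145.101°.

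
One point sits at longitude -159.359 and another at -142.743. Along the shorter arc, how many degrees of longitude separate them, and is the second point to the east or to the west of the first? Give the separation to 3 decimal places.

Raw difference: -142.743 − -159.359 = 16.616°.
Normalise into (−180°, 180°]: 16.616° stays 16.616°.
Positive ⇒ the second point lies to the east; separation 16.616°.

16.616° east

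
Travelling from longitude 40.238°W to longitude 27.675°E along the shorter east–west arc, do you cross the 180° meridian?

Signed shortest Δλ = ((27.675 − -40.238 + 180) mod 360) − 180 = 67.913°.
Going east by 67.913° from -40.238° reaches +27.675° without touching 180°.

No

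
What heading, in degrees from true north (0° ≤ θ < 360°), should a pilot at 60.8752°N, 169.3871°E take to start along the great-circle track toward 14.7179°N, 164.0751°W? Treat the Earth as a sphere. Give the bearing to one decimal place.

Δλ = -164.0751 − 169.3871 = -333.4622°; wrapped into (−180°, 180°]: 26.5378°.
θ = atan2( sin Δλ · cos φ₂ , cos φ₁ · sin φ₂ − sin φ₁ · cos φ₂ · cos Δλ )
  = atan2(0.43213, -0.63223) = 145.647° → normalised to [0°, 360°): 145.647°.

145.6°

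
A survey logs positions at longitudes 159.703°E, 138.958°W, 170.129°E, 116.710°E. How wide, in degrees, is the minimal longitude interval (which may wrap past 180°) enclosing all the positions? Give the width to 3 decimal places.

Sort the longitudes: -138.958°, +116.710°, +159.703°, +170.129°.
Eastward gaps between consecutive values (wrapping around): 255.668°, 42.993°, 10.426°, 50.913°.
Largest gap = 255.668° ⇒ minimal covering band is its complement: 360° − 255.668° = 104.332°.
Band runs from +116.710° eastward to -138.958°, crossing the antimeridian.

104.332°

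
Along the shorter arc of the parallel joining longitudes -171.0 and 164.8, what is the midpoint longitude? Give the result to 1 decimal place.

+176.9°

Signed shortest Δλ from -171.0° to +164.8° is -24.2°.
Midpoint longitude = -171.0° + (-24.2°)/2 = -171.0° − 12.1° = -183.1°.
Normalise into (−180°, 180°]: +176.9°.
(The naïve average (-171.0 + +164.8)/2 = -3.1° is on the wrong side of the globe.)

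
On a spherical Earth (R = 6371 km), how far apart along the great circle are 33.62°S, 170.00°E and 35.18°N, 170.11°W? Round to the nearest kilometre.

7925 km

Δλ = -170.11 − 170.00 = -340.11°; wrapped into (−180°, 180°]: 19.89°.
Δφ = 35.18 − -33.62 = 68.80°.
a = sin²(Δφ/2) + cos φ₁ · cos φ₂ · sin²(Δλ/2) = 0.339488.
c = 2·atan2(√a, √(1−a)) = 1.24399 rad → d = 6371·c ≈ 7925.44 km.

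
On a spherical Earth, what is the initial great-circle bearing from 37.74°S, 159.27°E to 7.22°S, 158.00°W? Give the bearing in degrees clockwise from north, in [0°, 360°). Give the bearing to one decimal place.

Δλ = -158.00 − 159.27 = -317.27°; wrapped into (−180°, 180°]: 42.73°.
θ = atan2( sin Δλ · cos φ₂ , cos φ₁ · sin φ₂ − sin φ₁ · cos φ₂ · cos Δλ )
  = atan2(0.67316, 0.34666) = 62.753° → normalised to [0°, 360°): 62.753°.

62.8°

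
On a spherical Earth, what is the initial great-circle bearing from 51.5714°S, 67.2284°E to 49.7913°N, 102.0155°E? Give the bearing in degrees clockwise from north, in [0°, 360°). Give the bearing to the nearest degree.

22°

Δλ = 102.0155 − 67.2284 = 34.7871°.
θ = atan2( sin Δλ · cos φ₂ , cos φ₁ · sin φ₂ − sin φ₁ · cos φ₂ · cos Δλ )
  = atan2(0.36832, 0.89001) = 22.481° → normalised to [0°, 360°): 22.481°.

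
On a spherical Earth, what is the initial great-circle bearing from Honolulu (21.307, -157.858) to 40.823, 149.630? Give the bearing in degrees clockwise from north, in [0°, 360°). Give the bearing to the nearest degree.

306°

Δλ = 149.630 − -157.858 = 307.488°; wrapped into (−180°, 180°]: -52.512°.
θ = atan2( sin Δλ · cos φ₂ , cos φ₁ · sin φ₂ − sin φ₁ · cos φ₂ · cos Δλ )
  = atan2(-0.60045, 0.44169) = -53.662° → normalised to [0°, 360°): 306.338°.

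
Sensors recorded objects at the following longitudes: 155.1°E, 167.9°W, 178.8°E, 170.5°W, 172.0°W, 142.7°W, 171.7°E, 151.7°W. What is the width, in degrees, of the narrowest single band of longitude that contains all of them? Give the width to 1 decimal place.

Sort the longitudes: -172.0°, -170.5°, -167.9°, -151.7°, -142.7°, +155.1°, +171.7°, +178.8°.
Eastward gaps between consecutive values (wrapping around): 1.5°, 2.6°, 16.2°, 9.0°, 297.8°, 16.6°, 7.1°, 9.2°.
Largest gap = 297.8° ⇒ minimal covering band is its complement: 360° − 297.8° = 62.2°.
Band runs from +155.1° eastward to -142.7°, crossing the antimeridian.

62.2°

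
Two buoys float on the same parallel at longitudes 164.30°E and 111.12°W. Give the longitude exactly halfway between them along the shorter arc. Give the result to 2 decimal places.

153.41°W

Signed shortest Δλ from +164.30° to -111.12° is +84.58°.
Midpoint longitude = +164.30° + (+84.58°)/2 = +164.30° + 42.29° = +206.59°.
Normalise into (−180°, 180°]: -153.41°.
(The naïve average (+164.30 + -111.12)/2 = 26.59° is on the wrong side of the globe.)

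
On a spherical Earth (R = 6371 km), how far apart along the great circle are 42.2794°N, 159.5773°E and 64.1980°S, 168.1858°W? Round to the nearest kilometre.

Δλ = -168.1858 − 159.5773 = -327.7631°; wrapped into (−180°, 180°]: 32.2369°.
Δφ = -64.1980 − 42.2794 = -106.4774°.
a = sin²(Δφ/2) + cos φ₁ · cos φ₂ · sin²(Δλ/2) = 0.666640.
c = 2·atan2(√a, √(1−a)) = 1.91058 rad → d = 6371·c ≈ 12172.28 km.

12172 km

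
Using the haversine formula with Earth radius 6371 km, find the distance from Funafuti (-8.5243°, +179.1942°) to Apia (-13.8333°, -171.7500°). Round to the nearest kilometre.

1150 km

Δλ = -171.7500 − 179.1942 = -350.9442°; wrapped into (−180°, 180°]: 9.0558°.
Δφ = -13.8333 − -8.5243 = -5.3090°.
a = sin²(Δφ/2) + cos φ₁ · cos φ₂ · sin²(Δλ/2) = 0.008130.
c = 2·atan2(√a, √(1−a)) = 0.18057 rad → d = 6371·c ≈ 1150.43 km.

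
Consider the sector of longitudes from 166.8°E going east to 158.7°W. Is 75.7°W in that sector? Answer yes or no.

Band width going east from +166.8° to -158.7°: ((-158.7 − 166.8) mod 360) = 34.5°.
Offset of -75.7° east of the west edge: ((-75.7 − 166.8) mod 360) = 117.5°.
117.5° > 34.5° ⇒ outside.

No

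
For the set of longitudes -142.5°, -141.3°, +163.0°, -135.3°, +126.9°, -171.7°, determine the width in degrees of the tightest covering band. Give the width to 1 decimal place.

97.8°

Sort the longitudes: -171.7°, -142.5°, -141.3°, -135.3°, +126.9°, +163.0°.
Eastward gaps between consecutive values (wrapping around): 29.2°, 1.2°, 6.0°, 262.2°, 36.1°, 25.3°.
Largest gap = 262.2° ⇒ minimal covering band is its complement: 360° − 262.2° = 97.8°.
Band runs from +126.9° eastward to -135.3°, crossing the antimeridian.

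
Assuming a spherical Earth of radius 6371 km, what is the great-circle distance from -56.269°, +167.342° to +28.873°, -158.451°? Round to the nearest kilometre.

Δλ = -158.451 − 167.342 = -325.793°; wrapped into (−180°, 180°]: 34.207°.
Δφ = 28.873 − -56.269 = 85.142°.
a = sin²(Δφ/2) + cos φ₁ · cos φ₂ · sin²(Δλ/2) = 0.499716.
c = 2·atan2(√a, √(1−a)) = 1.57023 rad → d = 6371·c ≈ 10003.92 km.

10004 km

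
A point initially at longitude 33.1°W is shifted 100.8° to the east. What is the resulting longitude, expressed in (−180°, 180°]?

67.7°E

Start at -33.1°; shift +100.8° → +67.7°.
+67.7° already lies in (−180°, 180°].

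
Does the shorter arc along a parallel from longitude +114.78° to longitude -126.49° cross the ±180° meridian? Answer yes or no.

Naïve |-126.49 − 114.78| = 241.27° > 180°, so the shorter arc goes the other way round — across 180°.
Signed shortest Δλ = ((-126.49 − 114.78 + 180) mod 360) − 180 = 118.73°.
Going east by 118.73° from +114.78° passes through 180° before reaching -126.49°.

Yes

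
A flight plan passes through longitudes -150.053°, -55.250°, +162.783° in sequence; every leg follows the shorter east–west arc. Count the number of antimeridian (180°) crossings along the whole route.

1

Leg 1: -150.053° → -55.250°, shortest Δλ = 94.803° (east) — does not cross 180°.
Leg 2: -55.250° → +162.783°, shortest Δλ = -141.967° (west) — crosses 180°.
Total crossings: 1.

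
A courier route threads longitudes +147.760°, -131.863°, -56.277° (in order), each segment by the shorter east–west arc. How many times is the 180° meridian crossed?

1

Leg 1: +147.760° → -131.863°, shortest Δλ = 80.377° (east) — crosses 180°.
Leg 2: -131.863° → -56.277°, shortest Δλ = 75.586° (east) — does not cross 180°.
Total crossings: 1.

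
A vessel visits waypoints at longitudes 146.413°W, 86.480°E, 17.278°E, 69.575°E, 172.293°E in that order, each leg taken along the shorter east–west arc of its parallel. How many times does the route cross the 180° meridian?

Leg 1: -146.413° → +86.480°, shortest Δλ = -127.107° (west) — crosses 180°.
Leg 2: +86.480° → +17.278°, shortest Δλ = -69.202° (west) — does not cross 180°.
Leg 3: +17.278° → +69.575°, shortest Δλ = 52.297° (east) — does not cross 180°.
Leg 4: +69.575° → +172.293°, shortest Δλ = 102.718° (east) — does not cross 180°.
Total crossings: 1.

1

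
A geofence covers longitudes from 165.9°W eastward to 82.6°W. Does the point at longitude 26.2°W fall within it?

No

Band width going east from -165.9° to -82.6°: ((-82.6 − -165.9) mod 360) = 83.3°.
Offset of -26.2° east of the west edge: ((-26.2 − -165.9) mod 360) = 139.7°.
139.7° > 83.3° ⇒ outside.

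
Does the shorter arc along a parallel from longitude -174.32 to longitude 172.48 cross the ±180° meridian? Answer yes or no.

Naïve |172.48 − -174.32| = 346.8° > 180°, so the shorter arc goes the other way round — across 180°.
Signed shortest Δλ = ((172.48 − -174.32 + 180) mod 360) − 180 = -13.2°.
Going west by 13.2° from -174.32° passes through 180° before reaching +172.48°.

Yes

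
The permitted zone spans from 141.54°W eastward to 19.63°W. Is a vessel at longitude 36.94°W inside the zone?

Yes

Band width going east from -141.54° to -19.63°: ((-19.63 − -141.54) mod 360) = 121.91°.
Offset of -36.94° east of the west edge: ((-36.94 − -141.54) mod 360) = 104.60°.
104.60° ≤ 121.91° ⇒ inside.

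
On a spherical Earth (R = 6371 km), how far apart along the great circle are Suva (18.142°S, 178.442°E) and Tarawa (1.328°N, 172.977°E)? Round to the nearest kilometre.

Δλ = 172.977 − 178.442 = -5.465°.
Δφ = 1.328 − -18.142 = 19.470°.
a = sin²(Δφ/2) + cos φ₁ · cos φ₂ · sin²(Δλ/2) = 0.030751.
c = 2·atan2(√a, √(1−a)) = 0.35254 rad → d = 6371·c ≈ 2246.05 km.

2246 km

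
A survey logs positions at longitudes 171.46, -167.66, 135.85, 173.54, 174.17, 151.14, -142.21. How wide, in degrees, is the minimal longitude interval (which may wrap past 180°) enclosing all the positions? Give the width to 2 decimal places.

81.94°

Sort the longitudes: -167.66°, -142.21°, +135.85°, +151.14°, +171.46°, +173.54°, +174.17°.
Eastward gaps between consecutive values (wrapping around): 25.45°, 278.06°, 15.29°, 20.32°, 2.08°, 0.63°, 18.17°.
Largest gap = 278.06° ⇒ minimal covering band is its complement: 360° − 278.06° = 81.94°.
Band runs from +135.85° eastward to -142.21°, crossing the antimeridian.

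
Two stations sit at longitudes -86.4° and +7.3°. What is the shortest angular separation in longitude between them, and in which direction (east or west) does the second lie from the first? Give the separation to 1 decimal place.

Raw difference: 7.3 − -86.4 = 93.7°.
Normalise into (−180°, 180°]: 93.7° stays 93.7°.
Positive ⇒ the second point lies to the east; separation 93.7°.

93.7° east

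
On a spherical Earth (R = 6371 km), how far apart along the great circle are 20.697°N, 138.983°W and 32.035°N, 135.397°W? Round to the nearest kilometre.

1310 km

Δλ = -135.397 − -138.983 = 3.586°.
Δφ = 32.035 − 20.697 = 11.338°.
a = sin²(Δφ/2) + cos φ₁ · cos φ₂ · sin²(Δλ/2) = 0.010534.
c = 2·atan2(√a, √(1−a)) = 0.20563 rad → d = 6371·c ≈ 1310.09 km.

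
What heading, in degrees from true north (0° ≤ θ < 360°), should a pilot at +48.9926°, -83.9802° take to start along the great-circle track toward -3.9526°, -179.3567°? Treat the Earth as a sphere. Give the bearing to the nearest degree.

271°

Δλ = -179.3567 − -83.9802 = -95.3765°.
θ = atan2( sin Δλ · cos φ₂ , cos φ₁ · sin φ₂ − sin φ₁ · cos φ₂ · cos Δλ )
  = atan2(-0.99323, 0.02531) = -88.540° → normalised to [0°, 360°): 271.460°.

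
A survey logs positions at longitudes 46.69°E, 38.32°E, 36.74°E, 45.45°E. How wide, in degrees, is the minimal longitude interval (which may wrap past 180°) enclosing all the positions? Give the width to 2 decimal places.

9.95°

Sort the longitudes: +36.74°, +38.32°, +45.45°, +46.69°.
Eastward gaps between consecutive values (wrapping around): 1.58°, 7.13°, 1.24°, 350.05°.
Largest gap = 350.05° ⇒ minimal covering band is its complement: 360° − 350.05° = 9.95°.
Band runs from +36.74° eastward to +46.69°.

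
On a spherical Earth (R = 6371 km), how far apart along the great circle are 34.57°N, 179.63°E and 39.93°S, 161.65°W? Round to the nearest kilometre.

8504 km

Δλ = -161.65 − 179.63 = -341.28°; wrapped into (−180°, 180°]: 18.72°.
Δφ = -39.93 − 34.57 = -74.50°.
a = sin²(Δφ/2) + cos φ₁ · cos φ₂ · sin²(Δλ/2) = 0.383083.
c = 2·atan2(√a, √(1−a)) = 1.33478 rad → d = 6371·c ≈ 8503.86 km.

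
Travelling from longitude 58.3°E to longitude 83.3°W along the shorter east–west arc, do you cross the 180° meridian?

Signed shortest Δλ = ((-83.3 − 58.3 + 180) mod 360) − 180 = -141.6°.
Going west by 141.6° from +58.3° reaches -83.3° without touching 180°.

No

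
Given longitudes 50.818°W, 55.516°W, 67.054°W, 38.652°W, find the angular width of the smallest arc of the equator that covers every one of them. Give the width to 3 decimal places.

Sort the longitudes: -67.054°, -55.516°, -50.818°, -38.652°.
Eastward gaps between consecutive values (wrapping around): 11.538°, 4.698°, 12.166°, 331.598°.
Largest gap = 331.598° ⇒ minimal covering band is its complement: 360° − 331.598° = 28.402°.
Band runs from -67.054° eastward to -38.652°.

28.402°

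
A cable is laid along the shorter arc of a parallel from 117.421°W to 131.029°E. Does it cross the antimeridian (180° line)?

Yes

Naïve |131.029 − -117.421| = 248.45° > 180°, so the shorter arc goes the other way round — across 180°.
Signed shortest Δλ = ((131.029 − -117.421 + 180) mod 360) − 180 = -111.55°.
Going west by 111.55° from -117.421° passes through 180° before reaching +131.029°.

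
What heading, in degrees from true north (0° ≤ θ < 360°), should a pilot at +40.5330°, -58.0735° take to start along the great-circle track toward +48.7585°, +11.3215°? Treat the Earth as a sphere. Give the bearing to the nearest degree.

56°

Δλ = 11.3215 − -58.0735 = 69.3950°.
θ = atan2( sin Δλ · cos φ₂ , cos φ₁ · sin φ₂ − sin φ₁ · cos φ₂ · cos Δλ )
  = atan2(0.61706, 0.42072) = 55.713° → normalised to [0°, 360°): 55.713°.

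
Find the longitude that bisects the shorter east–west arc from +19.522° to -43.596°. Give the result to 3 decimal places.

-12.037°

Signed shortest Δλ from +19.522° to -43.596° is -63.118°.
Midpoint longitude = +19.522° + (-63.118°)/2 = +19.522° − 31.559° = -12.037°.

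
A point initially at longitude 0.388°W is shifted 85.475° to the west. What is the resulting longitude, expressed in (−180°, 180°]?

85.863°W

Start at -0.388°; shift −85.475° → -85.863°.
-85.863° already lies in (−180°, 180°].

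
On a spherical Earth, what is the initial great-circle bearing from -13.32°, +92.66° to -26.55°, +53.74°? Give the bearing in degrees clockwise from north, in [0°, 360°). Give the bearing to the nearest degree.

Δλ = 53.74 − 92.66 = -38.92°.
θ = atan2( sin Δλ · cos φ₂ , cos φ₁ · sin φ₂ − sin φ₁ · cos φ₂ · cos Δλ )
  = atan2(-0.56198, -0.27461) = -116.042° → normalised to [0°, 360°): 243.958°.

244°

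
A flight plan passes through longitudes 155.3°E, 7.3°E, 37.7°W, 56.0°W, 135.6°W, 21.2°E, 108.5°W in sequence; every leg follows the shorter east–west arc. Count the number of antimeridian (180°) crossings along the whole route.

Leg 1: +155.3° → +7.3°, shortest Δλ = -148.0° (west) — does not cross 180°.
Leg 2: +7.3° → -37.7°, shortest Δλ = -45.0° (west) — does not cross 180°.
Leg 3: -37.7° → -56.0°, shortest Δλ = -18.3° (west) — does not cross 180°.
Leg 4: -56.0° → -135.6°, shortest Δλ = -79.6° (west) — does not cross 180°.
Leg 5: -135.6° → +21.2°, shortest Δλ = 156.8° (east) — does not cross 180°.
Leg 6: +21.2° → -108.5°, shortest Δλ = -129.7° (west) — does not cross 180°.
Total crossings: 0.

0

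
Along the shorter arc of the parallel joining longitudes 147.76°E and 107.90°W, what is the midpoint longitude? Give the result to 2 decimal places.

Signed shortest Δλ from +147.76° to -107.90° is +104.34°.
Midpoint longitude = +147.76° + (+104.34°)/2 = +147.76° + 52.17° = +199.93°.
Normalise into (−180°, 180°]: -160.07°.
(The naïve average (+147.76 + -107.90)/2 = 19.93° is on the wrong side of the globe.)

160.07°W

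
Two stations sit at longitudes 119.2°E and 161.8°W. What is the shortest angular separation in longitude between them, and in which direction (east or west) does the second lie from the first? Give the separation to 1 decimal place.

79.0° east

Raw difference: -161.8 − 119.2 = -281.0°.
Normalise into (−180°, 180°]: -281.0° + 360° = 79.0°.
Positive ⇒ the second point lies to the east; separation 79.0°.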